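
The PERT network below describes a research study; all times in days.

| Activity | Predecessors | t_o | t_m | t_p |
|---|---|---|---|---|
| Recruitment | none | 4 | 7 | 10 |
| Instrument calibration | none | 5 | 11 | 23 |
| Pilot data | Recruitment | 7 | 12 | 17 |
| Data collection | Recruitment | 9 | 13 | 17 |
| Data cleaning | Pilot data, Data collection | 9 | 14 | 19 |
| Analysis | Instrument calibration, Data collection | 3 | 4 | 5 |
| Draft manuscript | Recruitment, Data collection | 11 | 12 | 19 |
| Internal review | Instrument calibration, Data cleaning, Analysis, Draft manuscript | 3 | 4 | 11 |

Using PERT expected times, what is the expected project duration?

39 days

te_Recruitment = (4 + 4·7 + 10)/6 = 42/6 = 7
te_Instrument calibration = (5 + 4·11 + 23)/6 = 72/6 = 12
te_Pilot data = (7 + 4·12 + 17)/6 = 72/6 = 12
te_Data collection = (9 + 4·13 + 17)/6 = 78/6 = 13
te_Data cleaning = (9 + 4·14 + 19)/6 = 84/6 = 14
te_Analysis = (3 + 4·4 + 5)/6 = 24/6 = 4
te_Draft manuscript = (11 + 4·12 + 19)/6 = 78/6 = 13
te_Internal review = (3 + 4·4 + 11)/6 = 30/6 = 5

Forward pass:
ES_Recruitment = 0; EF_Recruitment = 7
ES_Instrument calibration = 0; EF_Instrument calibration = 12
ES_Pilot data = 7; EF_Pilot data = 7+12 = 19
ES_Data collection = 7; EF_Data collection = 7+13 = 20
ES_Data cleaning = max(EF_Pilot data=19, EF_Data collection=20) = 20; EF_Data cleaning = 20+14 = 34
ES_Analysis = max(EF_Instrument calibration=12, EF_Data collection=20) = 20; EF_Analysis = 20+4 = 24
ES_Draft manuscript = max(EF_Recruitment=7, EF_Data collection=20) = 20; EF_Draft manuscript = 20+13 = 33
ES_Internal review = max(EF_Instrument calibration=12, EF_Data cleaning=34, EF_Analysis=24, EF_Draft manuscript=33) = 34; EF_Internal review = 34+5 = 39
Expected project duration μ = 39 days. Critical path: Recruitment → Data collection → Data cleaning → Internal review.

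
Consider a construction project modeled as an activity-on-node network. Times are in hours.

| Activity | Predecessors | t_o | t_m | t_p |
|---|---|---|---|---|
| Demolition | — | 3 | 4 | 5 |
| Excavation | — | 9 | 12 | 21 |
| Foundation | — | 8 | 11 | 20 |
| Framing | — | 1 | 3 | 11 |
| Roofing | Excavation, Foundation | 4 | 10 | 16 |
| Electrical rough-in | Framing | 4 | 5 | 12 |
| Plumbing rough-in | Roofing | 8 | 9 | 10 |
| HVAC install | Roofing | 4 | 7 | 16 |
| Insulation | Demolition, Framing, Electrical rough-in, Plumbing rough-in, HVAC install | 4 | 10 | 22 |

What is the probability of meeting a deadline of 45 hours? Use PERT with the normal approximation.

te_Demolition = (3 + 4·4 + 5)/6 = 24/6 = 4; σ²_Demolition = ((5−3)/6)² = 0.111
te_Excavation = (9 + 4·12 + 21)/6 = 78/6 = 13; σ²_Excavation = ((21−9)/6)² = 4.000
te_Foundation = (8 + 4·11 + 20)/6 = 72/6 = 12; σ²_Foundation = ((20−8)/6)² = 4.000
te_Framing = (1 + 4·3 + 11)/6 = 24/6 = 4; σ²_Framing = ((11−1)/6)² = 2.778
te_Roofing = (4 + 4·10 + 16)/6 = 60/6 = 10; σ²_Roofing = ((16−4)/6)² = 4.000
te_Electrical rough-in = (4 + 4·5 + 12)/6 = 36/6 = 6; σ²_Electrical rough-in = ((12−4)/6)² = 1.778
te_Plumbing rough-in = (8 + 4·9 + 10)/6 = 54/6 = 9; σ²_Plumbing rough-in = ((10−8)/6)² = 0.111
te_HVAC install = (4 + 4·7 + 16)/6 = 48/6 = 8; σ²_HVAC install = ((16−4)/6)² = 4.000
te_Insulation = (4 + 4·10 + 22)/6 = 66/6 = 11; σ²_Insulation = ((22−4)/6)² = 9.000

Forward pass:
ES_Demolition = 0; EF_Demolition = 4
ES_Excavation = 0; EF_Excavation = 13
ES_Foundation = 0; EF_Foundation = 12
ES_Framing = 0; EF_Framing = 4
ES_Roofing = max(EF_Excavation=13, EF_Foundation=12) = 13; EF_Roofing = 13+10 = 23
ES_Electrical rough-in = 4; EF_Electrical rough-in = 4+6 = 10
ES_Plumbing rough-in = 23; EF_Plumbing rough-in = 23+9 = 32
ES_HVAC install = 23; EF_HVAC install = 23+8 = 31
ES_Insulation = max(EF_Demolition=4, EF_Framing=4, EF_Electrical rough-in=10, EF_Plumbing rough-in=32, EF_HVAC install=31) = 32; EF_Insulation = 32+11 = 43
Expected project duration μ = 43 hours. Critical path: Excavation → Roofing → Plumbing rough-in → Insulation.

Variance along critical path = 4.000 + 4.000 + 0.111 + 9.000 = 17.111; σ = √17.111 = 4.137 hours.
Z = (45 − 43) / 4.137 = 0.483
P(T ≤ 45) = Φ(0.483) ≈ 0.686

0.686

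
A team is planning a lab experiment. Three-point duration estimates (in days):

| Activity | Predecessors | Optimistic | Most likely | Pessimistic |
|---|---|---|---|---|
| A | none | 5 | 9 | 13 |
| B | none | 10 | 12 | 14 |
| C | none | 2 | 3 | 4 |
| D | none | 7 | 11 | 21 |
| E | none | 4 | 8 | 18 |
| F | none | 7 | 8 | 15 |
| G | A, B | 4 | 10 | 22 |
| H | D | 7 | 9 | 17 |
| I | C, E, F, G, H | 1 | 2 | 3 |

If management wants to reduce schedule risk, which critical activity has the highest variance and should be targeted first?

te_A = (5 + 4·9 + 13)/6 = 54/6 = 9; σ²_A = ((13−5)/6)² = 1.778
te_B = (10 + 4·12 + 14)/6 = 72/6 = 12; σ²_B = ((14−10)/6)² = 0.444
te_C = (2 + 4·3 + 4)/6 = 18/6 = 3; σ²_C = ((4−2)/6)² = 0.111
te_D = (7 + 4·11 + 21)/6 = 72/6 = 12; σ²_D = ((21−7)/6)² = 5.444
te_E = (4 + 4·8 + 18)/6 = 54/6 = 9; σ²_E = ((18−4)/6)² = 5.444
te_F = (7 + 4·8 + 15)/6 = 54/6 = 9; σ²_F = ((15−7)/6)² = 1.778
te_G = (4 + 4·10 + 22)/6 = 66/6 = 11; σ²_G = ((22−4)/6)² = 9.000
te_H = (7 + 4·9 + 17)/6 = 60/6 = 10; σ²_H = ((17−7)/6)² = 2.778
te_I = (1 + 4·2 + 3)/6 = 12/6 = 2; σ²_I = ((3−1)/6)² = 0.111

Forward pass:
ES_A = 0; EF_A = 9
ES_B = 0; EF_B = 12
ES_C = 0; EF_C = 3
ES_D = 0; EF_D = 12
ES_E = 0; EF_E = 9
ES_F = 0; EF_F = 9
ES_G = max(EF_A=9, EF_B=12) = 12; EF_G = 12+11 = 23
ES_H = 12; EF_H = 12+10 = 22
ES_I = max(EF_C=3, EF_E=9, EF_F=9, EF_G=23, EF_H=22) = 23; EF_I = 23+2 = 25
Expected project duration μ = 25 days. Critical path: B → G → I.

Variances on critical path: σ²_B=0.444, σ²_G=9.000, σ²_I=0.111.
Largest is σ²_G = 9.000.

G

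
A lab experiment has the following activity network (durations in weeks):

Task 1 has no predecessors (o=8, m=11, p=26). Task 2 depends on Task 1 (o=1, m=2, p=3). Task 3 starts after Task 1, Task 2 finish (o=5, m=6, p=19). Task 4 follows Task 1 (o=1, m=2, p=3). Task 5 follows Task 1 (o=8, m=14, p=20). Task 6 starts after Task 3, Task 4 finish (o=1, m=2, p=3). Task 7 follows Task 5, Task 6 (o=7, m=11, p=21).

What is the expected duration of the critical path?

39 weeks

te_Task 1 = (8 + 4·11 + 26)/6 = 78/6 = 13
te_Task 2 = (1 + 4·2 + 3)/6 = 12/6 = 2
te_Task 3 = (5 + 4·6 + 19)/6 = 48/6 = 8
te_Task 4 = (1 + 4·2 + 3)/6 = 12/6 = 2
te_Task 5 = (8 + 4·14 + 20)/6 = 84/6 = 14
te_Task 6 = (1 + 4·2 + 3)/6 = 12/6 = 2
te_Task 7 = (7 + 4·11 + 21)/6 = 72/6 = 12

Forward pass:
ES_Task 1 = 0; EF_Task 1 = 13
ES_Task 2 = 13; EF_Task 2 = 13+2 = 15
ES_Task 3 = max(EF_Task 1=13, EF_Task 2=15) = 15; EF_Task 3 = 15+8 = 23
ES_Task 4 = 13; EF_Task 4 = 13+2 = 15
ES_Task 5 = 13; EF_Task 5 = 13+14 = 27
ES_Task 6 = max(EF_Task 3=23, EF_Task 4=15) = 23; EF_Task 6 = 23+2 = 25
ES_Task 7 = max(EF_Task 5=27, EF_Task 6=25) = 27; EF_Task 7 = 27+12 = 39
Expected project duration μ = 39 weeks. Critical path: Task 1 → Task 5 → Task 7.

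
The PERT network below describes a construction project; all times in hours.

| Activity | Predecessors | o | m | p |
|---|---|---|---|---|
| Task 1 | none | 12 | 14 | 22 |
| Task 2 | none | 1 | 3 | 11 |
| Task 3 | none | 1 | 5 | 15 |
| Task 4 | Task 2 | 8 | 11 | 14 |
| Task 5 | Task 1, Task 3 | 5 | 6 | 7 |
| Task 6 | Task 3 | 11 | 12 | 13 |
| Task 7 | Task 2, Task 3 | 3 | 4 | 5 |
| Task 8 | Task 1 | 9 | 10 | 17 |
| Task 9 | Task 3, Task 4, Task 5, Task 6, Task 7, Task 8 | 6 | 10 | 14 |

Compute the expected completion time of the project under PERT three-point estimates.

36 hours

te_Task 1 = (12 + 4·14 + 22)/6 = 90/6 = 15
te_Task 2 = (1 + 4·3 + 11)/6 = 24/6 = 4
te_Task 3 = (1 + 4·5 + 15)/6 = 36/6 = 6
te_Task 4 = (8 + 4·11 + 14)/6 = 66/6 = 11
te_Task 5 = (5 + 4·6 + 7)/6 = 36/6 = 6
te_Task 6 = (11 + 4·12 + 13)/6 = 72/6 = 12
te_Task 7 = (3 + 4·4 + 5)/6 = 24/6 = 4
te_Task 8 = (9 + 4·10 + 17)/6 = 66/6 = 11
te_Task 9 = (6 + 4·10 + 14)/6 = 60/6 = 10

Forward pass:
ES_Task 1 = 0; EF_Task 1 = 15
ES_Task 2 = 0; EF_Task 2 = 4
ES_Task 3 = 0; EF_Task 3 = 6
ES_Task 4 = 4; EF_Task 4 = 4+11 = 15
ES_Task 5 = max(EF_Task 1=15, EF_Task 3=6) = 15; EF_Task 5 = 15+6 = 21
ES_Task 6 = 6; EF_Task 6 = 6+12 = 18
ES_Task 7 = max(EF_Task 2=4, EF_Task 3=6) = 6; EF_Task 7 = 6+4 = 10
ES_Task 8 = 15; EF_Task 8 = 15+11 = 26
ES_Task 9 = max(EF_Task 3=6, EF_Task 4=15, EF_Task 5=21, EF_Task 6=18, EF_Task 7=10, EF_Task 8=26) = 26; EF_Task 9 = 26+10 = 36
Expected project duration μ = 36 hours. Critical path: Task 1 → Task 8 → Task 9.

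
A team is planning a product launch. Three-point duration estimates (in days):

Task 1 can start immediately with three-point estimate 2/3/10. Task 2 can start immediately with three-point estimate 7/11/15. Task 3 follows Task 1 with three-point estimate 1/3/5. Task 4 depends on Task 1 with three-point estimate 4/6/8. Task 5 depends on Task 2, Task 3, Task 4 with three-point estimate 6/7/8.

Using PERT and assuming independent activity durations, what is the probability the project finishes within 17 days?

0.233

te_Task 1 = (2 + 4·3 + 10)/6 = 24/6 = 4; σ²_Task 1 = ((10−2)/6)² = 1.778
te_Task 2 = (7 + 4·11 + 15)/6 = 66/6 = 11; σ²_Task 2 = ((15−7)/6)² = 1.778
te_Task 3 = (1 + 4·3 + 5)/6 = 18/6 = 3; σ²_Task 3 = ((5−1)/6)² = 0.444
te_Task 4 = (4 + 4·6 + 8)/6 = 36/6 = 6; σ²_Task 4 = ((8−4)/6)² = 0.444
te_Task 5 = (6 + 4·7 + 8)/6 = 42/6 = 7; σ²_Task 5 = ((8−6)/6)² = 0.111

Forward pass:
ES_Task 1 = 0; EF_Task 1 = 4
ES_Task 2 = 0; EF_Task 2 = 11
ES_Task 3 = 4; EF_Task 3 = 4+3 = 7
ES_Task 4 = 4; EF_Task 4 = 4+6 = 10
ES_Task 5 = max(EF_Task 2=11, EF_Task 3=7, EF_Task 4=10) = 11; EF_Task 5 = 11+7 = 18
Expected project duration μ = 18 days. Critical path: Task 2 → Task 5.

Variance along critical path = 1.778 + 0.111 = 1.889; σ = √1.889 = 1.374 days.
Z = (17 − 18) / 1.374 = -0.728
P(T ≤ 17) = Φ(-0.728) ≈ 0.233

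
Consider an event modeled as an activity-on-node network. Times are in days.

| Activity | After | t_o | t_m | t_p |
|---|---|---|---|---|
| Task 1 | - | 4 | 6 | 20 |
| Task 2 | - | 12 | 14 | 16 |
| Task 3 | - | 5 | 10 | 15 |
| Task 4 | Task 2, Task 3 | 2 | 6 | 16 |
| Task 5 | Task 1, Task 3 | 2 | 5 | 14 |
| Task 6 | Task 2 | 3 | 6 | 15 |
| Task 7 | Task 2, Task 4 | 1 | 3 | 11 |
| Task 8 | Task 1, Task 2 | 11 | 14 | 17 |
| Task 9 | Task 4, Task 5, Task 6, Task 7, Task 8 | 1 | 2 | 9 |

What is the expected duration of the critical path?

te_Task 1 = (4 + 4·6 + 20)/6 = 48/6 = 8
te_Task 2 = (12 + 4·14 + 16)/6 = 84/6 = 14
te_Task 3 = (5 + 4·10 + 15)/6 = 60/6 = 10
te_Task 4 = (2 + 4·6 + 16)/6 = 42/6 = 7
te_Task 5 = (2 + 4·5 + 14)/6 = 36/6 = 6
te_Task 6 = (3 + 4·6 + 15)/6 = 42/6 = 7
te_Task 7 = (1 + 4·3 + 11)/6 = 24/6 = 4
te_Task 8 = (11 + 4·14 + 17)/6 = 84/6 = 14
te_Task 9 = (1 + 4·2 + 9)/6 = 18/6 = 3

Forward pass:
ES_Task 1 = 0; EF_Task 1 = 8
ES_Task 2 = 0; EF_Task 2 = 14
ES_Task 3 = 0; EF_Task 3 = 10
ES_Task 4 = max(EF_Task 2=14, EF_Task 3=10) = 14; EF_Task 4 = 14+7 = 21
ES_Task 5 = max(EF_Task 1=8, EF_Task 3=10) = 10; EF_Task 5 = 10+6 = 16
ES_Task 6 = 14; EF_Task 6 = 14+7 = 21
ES_Task 7 = max(EF_Task 2=14, EF_Task 4=21) = 21; EF_Task 7 = 21+4 = 25
ES_Task 8 = max(EF_Task 1=8, EF_Task 2=14) = 14; EF_Task 8 = 14+14 = 28
ES_Task 9 = max(EF_Task 4=21, EF_Task 5=16, EF_Task 6=21, EF_Task 7=25, EF_Task 8=28) = 28; EF_Task 9 = 28+3 = 31
Expected project duration μ = 31 days. Critical path: Task 2 → Task 8 → Task 9.

31 days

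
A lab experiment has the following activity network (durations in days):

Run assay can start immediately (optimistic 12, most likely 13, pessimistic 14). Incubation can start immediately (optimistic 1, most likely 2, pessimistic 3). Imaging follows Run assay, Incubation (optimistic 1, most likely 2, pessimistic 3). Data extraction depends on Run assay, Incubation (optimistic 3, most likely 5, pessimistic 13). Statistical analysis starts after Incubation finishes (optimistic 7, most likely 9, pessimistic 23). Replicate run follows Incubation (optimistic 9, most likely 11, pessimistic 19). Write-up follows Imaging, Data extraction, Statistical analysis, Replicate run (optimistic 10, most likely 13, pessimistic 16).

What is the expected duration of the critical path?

32 days

te_Run assay = (12 + 4·13 + 14)/6 = 78/6 = 13
te_Incubation = (1 + 4·2 + 3)/6 = 12/6 = 2
te_Imaging = (1 + 4·2 + 3)/6 = 12/6 = 2
te_Data extraction = (3 + 4·5 + 13)/6 = 36/6 = 6
te_Statistical analysis = (7 + 4·9 + 23)/6 = 66/6 = 11
te_Replicate run = (9 + 4·11 + 19)/6 = 72/6 = 12
te_Write-up = (10 + 4·13 + 16)/6 = 78/6 = 13

Forward pass:
ES_Run assay = 0; EF_Run assay = 13
ES_Incubation = 0; EF_Incubation = 2
ES_Imaging = max(EF_Run assay=13, EF_Incubation=2) = 13; EF_Imaging = 13+2 = 15
ES_Data extraction = max(EF_Run assay=13, EF_Incubation=2) = 13; EF_Data extraction = 13+6 = 19
ES_Statistical analysis = 2; EF_Statistical analysis = 2+11 = 13
ES_Replicate run = 2; EF_Replicate run = 2+12 = 14
ES_Write-up = max(EF_Imaging=15, EF_Data extraction=19, EF_Statistical analysis=13, EF_Replicate run=14) = 19; EF_Write-up = 19+13 = 32
Expected project duration μ = 32 days. Critical path: Run assay → Data extraction → Write-up.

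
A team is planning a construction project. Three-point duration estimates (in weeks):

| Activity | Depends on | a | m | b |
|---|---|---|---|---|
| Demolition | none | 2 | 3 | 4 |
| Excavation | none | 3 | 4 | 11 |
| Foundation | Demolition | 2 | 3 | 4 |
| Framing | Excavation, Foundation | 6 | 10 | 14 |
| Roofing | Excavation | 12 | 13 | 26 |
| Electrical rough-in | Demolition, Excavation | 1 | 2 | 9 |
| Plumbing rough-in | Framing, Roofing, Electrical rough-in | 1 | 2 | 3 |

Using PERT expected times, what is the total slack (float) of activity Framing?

te_Demolition = (2 + 4·3 + 4)/6 = 18/6 = 3
te_Excavation = (3 + 4·4 + 11)/6 = 30/6 = 5
te_Foundation = (2 + 4·3 + 4)/6 = 18/6 = 3
te_Framing = (6 + 4·10 + 14)/6 = 60/6 = 10
te_Roofing = (12 + 4·13 + 26)/6 = 90/6 = 15
te_Electrical rough-in = (1 + 4·2 + 9)/6 = 18/6 = 3
te_Plumbing rough-in = (1 + 4·2 + 3)/6 = 12/6 = 2

Forward pass:
ES_Demolition = 0; EF_Demolition = 3
ES_Excavation = 0; EF_Excavation = 5
ES_Foundation = 3; EF_Foundation = 3+3 = 6
ES_Framing = max(EF_Excavation=5, EF_Foundation=6) = 6; EF_Framing = 6+10 = 16
ES_Roofing = 5; EF_Roofing = 5+15 = 20
ES_Electrical rough-in = max(EF_Demolition=3, EF_Excavation=5) = 5; EF_Electrical rough-in = 5+3 = 8
ES_Plumbing rough-in = max(EF_Framing=16, EF_Roofing=20, EF_Electrical rough-in=8) = 20; EF_Plumbing rough-in = 20+2 = 22
Expected project duration μ = 22 weeks. Critical path: Excavation → Roofing → Plumbing rough-in.

Backward pass:
LF_Plumbing rough-in = 22; LS_Plumbing rough-in = 22−2 = 20
LF_Electrical rough-in = LS_Plumbing rough-in = 20; LS_Electrical rough-in = 20−3 = 17
LF_Roofing = LS_Plumbing rough-in = 20; LS_Roofing = 20−15 = 5
LF_Framing = LS_Plumbing rough-in = 20; LS_Framing = 20−10 = 10
LF_Foundation = LS_Framing = 10; LS_Foundation = 10−3 = 7
LF_Excavation = min(LS_Framing=10, LS_Roofing=5, LS_Electrical rough-in=17) = 5; LS_Excavation = 5−5 = 0
LF_Demolition = min(LS_Foundation=7, LS_Electrical rough-in=17) = 7; LS_Demolition = 7−3 = 4
Slack_Framing = LS_Framing − ES_Framing = 10 − 6 = 4

4 weeks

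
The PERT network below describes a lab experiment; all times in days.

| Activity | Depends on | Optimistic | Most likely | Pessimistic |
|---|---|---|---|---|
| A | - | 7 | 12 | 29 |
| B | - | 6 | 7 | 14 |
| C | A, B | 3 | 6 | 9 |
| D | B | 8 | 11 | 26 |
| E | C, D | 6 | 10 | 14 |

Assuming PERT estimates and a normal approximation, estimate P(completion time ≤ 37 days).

te_A = (7 + 4·12 + 29)/6 = 84/6 = 14; σ²_A = ((29−7)/6)² = 13.444
te_B = (6 + 4·7 + 14)/6 = 48/6 = 8; σ²_B = ((14−6)/6)² = 1.778
te_C = (3 + 4·6 + 9)/6 = 36/6 = 6; σ²_C = ((9−3)/6)² = 1.000
te_D = (8 + 4·11 + 26)/6 = 78/6 = 13; σ²_D = ((26−8)/6)² = 9.000
te_E = (6 + 4·10 + 14)/6 = 60/6 = 10; σ²_E = ((14−6)/6)² = 1.778

Forward pass:
ES_A = 0; EF_A = 14
ES_B = 0; EF_B = 8
ES_C = max(EF_A=14, EF_B=8) = 14; EF_C = 14+6 = 20
ES_D = 8; EF_D = 8+13 = 21
ES_E = max(EF_C=20, EF_D=21) = 21; EF_E = 21+10 = 31
Expected project duration μ = 31 days. Critical path: B → D → E.

Variance along critical path = 1.778 + 9.000 + 1.778 = 12.556; σ = √12.556 = 3.543 days.
Z = (37 − 31) / 3.543 = 1.693
P(T ≤ 37) = Φ(1.693) ≈ 0.955

0.955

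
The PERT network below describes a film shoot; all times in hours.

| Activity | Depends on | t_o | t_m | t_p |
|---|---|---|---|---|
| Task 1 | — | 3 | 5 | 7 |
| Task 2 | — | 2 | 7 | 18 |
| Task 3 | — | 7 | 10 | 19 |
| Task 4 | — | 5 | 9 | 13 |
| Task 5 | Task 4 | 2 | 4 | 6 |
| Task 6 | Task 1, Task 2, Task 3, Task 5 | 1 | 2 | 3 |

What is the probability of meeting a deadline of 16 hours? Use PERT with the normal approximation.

te_Task 1 = (3 + 4·5 + 7)/6 = 30/6 = 5; σ²_Task 1 = ((7−3)/6)² = 0.444
te_Task 2 = (2 + 4·7 + 18)/6 = 48/6 = 8; σ²_Task 2 = ((18−2)/6)² = 7.111
te_Task 3 = (7 + 4·10 + 19)/6 = 66/6 = 11; σ²_Task 3 = ((19−7)/6)² = 4.000
te_Task 4 = (5 + 4·9 + 13)/6 = 54/6 = 9; σ²_Task 4 = ((13−5)/6)² = 1.778
te_Task 5 = (2 + 4·4 + 6)/6 = 24/6 = 4; σ²_Task 5 = ((6−2)/6)² = 0.444
te_Task 6 = (1 + 4·2 + 3)/6 = 12/6 = 2; σ²_Task 6 = ((3−1)/6)² = 0.111

Forward pass:
ES_Task 1 = 0; EF_Task 1 = 5
ES_Task 2 = 0; EF_Task 2 = 8
ES_Task 3 = 0; EF_Task 3 = 11
ES_Task 4 = 0; EF_Task 4 = 9
ES_Task 5 = 9; EF_Task 5 = 9+4 = 13
ES_Task 6 = max(EF_Task 1=5, EF_Task 2=8, EF_Task 3=11, EF_Task 5=13) = 13; EF_Task 6 = 13+2 = 15
Expected project duration μ = 15 hours. Critical path: Task 4 → Task 5 → Task 6.

Variance along critical path = 1.778 + 0.444 + 0.111 = 2.333; σ = √2.333 = 1.528 hours.
Z = (16 − 15) / 1.528 = 0.655
P(T ≤ 16) = Φ(0.655) ≈ 0.744

0.744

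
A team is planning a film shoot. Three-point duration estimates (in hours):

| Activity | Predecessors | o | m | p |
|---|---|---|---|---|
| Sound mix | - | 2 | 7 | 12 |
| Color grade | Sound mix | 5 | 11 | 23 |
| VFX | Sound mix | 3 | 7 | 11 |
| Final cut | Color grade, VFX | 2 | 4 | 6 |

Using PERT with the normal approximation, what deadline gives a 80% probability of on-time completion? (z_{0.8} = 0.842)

te_Sound mix = (2 + 4·7 + 12)/6 = 42/6 = 7; σ²_Sound mix = ((12−2)/6)² = 2.778
te_Color grade = (5 + 4·11 + 23)/6 = 72/6 = 12; σ²_Color grade = ((23−5)/6)² = 9.000
te_VFX = (3 + 4·7 + 11)/6 = 42/6 = 7; σ²_VFX = ((11−3)/6)² = 1.778
te_Final cut = (2 + 4·4 + 6)/6 = 24/6 = 4; σ²_Final cut = ((6−2)/6)² = 0.444

Forward pass:
ES_Sound mix = 0; EF_Sound mix = 7
ES_Color grade = 7; EF_Color grade = 7+12 = 19
ES_VFX = 7; EF_VFX = 7+7 = 14
ES_Final cut = max(EF_Color grade=19, EF_VFX=14) = 19; EF_Final cut = 19+4 = 23
Expected project duration μ = 23 hours. Critical path: Sound mix → Color grade → Final cut.

Variance along critical path = 2.778 + 9.000 + 0.444 = 12.222; σ = 3.496 hours.
D = μ + z·σ = 23 + 0.842·3.496 = 25.9 hours

25.9 hours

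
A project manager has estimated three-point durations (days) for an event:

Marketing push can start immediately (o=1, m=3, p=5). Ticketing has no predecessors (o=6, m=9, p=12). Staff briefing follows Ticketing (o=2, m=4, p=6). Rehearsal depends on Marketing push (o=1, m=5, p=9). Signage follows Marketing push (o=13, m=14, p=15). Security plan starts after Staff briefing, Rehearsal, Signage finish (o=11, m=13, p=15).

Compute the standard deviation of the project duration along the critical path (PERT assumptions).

1.00 days

te_Marketing push = (1 + 4·3 + 5)/6 = 18/6 = 3; σ²_Marketing push = ((5−1)/6)² = 0.444
te_Ticketing = (6 + 4·9 + 12)/6 = 54/6 = 9; σ²_Ticketing = ((12−6)/6)² = 1.000
te_Staff briefing = (2 + 4·4 + 6)/6 = 24/6 = 4; σ²_Staff briefing = ((6−2)/6)² = 0.444
te_Rehearsal = (1 + 4·5 + 9)/6 = 30/6 = 5; σ²_Rehearsal = ((9−1)/6)² = 1.778
te_Signage = (13 + 4·14 + 15)/6 = 84/6 = 14; σ²_Signage = ((15−13)/6)² = 0.111
te_Security plan = (11 + 4·13 + 15)/6 = 78/6 = 13; σ²_Security plan = ((15−11)/6)² = 0.444

Forward pass:
ES_Marketing push = 0; EF_Marketing push = 3
ES_Ticketing = 0; EF_Ticketing = 9
ES_Staff briefing = 9; EF_Staff briefing = 9+4 = 13
ES_Rehearsal = 3; EF_Rehearsal = 3+5 = 8
ES_Signage = 3; EF_Signage = 3+14 = 17
ES_Security plan = max(EF_Staff briefing=13, EF_Rehearsal=8, EF_Signage=17) = 17; EF_Security plan = 17+13 = 30
Expected project duration μ = 30 days. Critical path: Marketing push → Signage → Security plan.

Variance along critical path = 0.444 + 0.111 + 0.444 = 1.000
σ = √1.000 = 1.000 days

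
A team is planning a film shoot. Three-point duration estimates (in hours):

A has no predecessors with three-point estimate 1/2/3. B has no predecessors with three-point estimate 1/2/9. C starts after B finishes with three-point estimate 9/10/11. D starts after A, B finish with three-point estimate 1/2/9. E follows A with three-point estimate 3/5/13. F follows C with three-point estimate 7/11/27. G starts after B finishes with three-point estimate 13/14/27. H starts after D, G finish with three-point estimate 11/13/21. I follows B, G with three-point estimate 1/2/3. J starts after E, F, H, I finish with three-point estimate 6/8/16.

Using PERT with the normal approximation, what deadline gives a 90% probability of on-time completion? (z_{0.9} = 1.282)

46.6 hours

te_A = (1 + 4·2 + 3)/6 = 12/6 = 2; σ²_A = ((3−1)/6)² = 0.111
te_B = (1 + 4·2 + 9)/6 = 18/6 = 3; σ²_B = ((9−1)/6)² = 1.778
te_C = (9 + 4·10 + 11)/6 = 60/6 = 10; σ²_C = ((11−9)/6)² = 0.111
te_D = (1 + 4·2 + 9)/6 = 18/6 = 3; σ²_D = ((9−1)/6)² = 1.778
te_E = (3 + 4·5 + 13)/6 = 36/6 = 6; σ²_E = ((13−3)/6)² = 2.778
te_F = (7 + 4·11 + 27)/6 = 78/6 = 13; σ²_F = ((27−7)/6)² = 11.111
te_G = (13 + 4·14 + 27)/6 = 96/6 = 16; σ²_G = ((27−13)/6)² = 5.444
te_H = (11 + 4·13 + 21)/6 = 84/6 = 14; σ²_H = ((21−11)/6)² = 2.778
te_I = (1 + 4·2 + 3)/6 = 12/6 = 2; σ²_I = ((3−1)/6)² = 0.111
te_J = (6 + 4·8 + 16)/6 = 54/6 = 9; σ²_J = ((16−6)/6)² = 2.778

Forward pass:
ES_A = 0; EF_A = 2
ES_B = 0; EF_B = 3
ES_C = 3; EF_C = 3+10 = 13
ES_D = max(EF_A=2, EF_B=3) = 3; EF_D = 3+3 = 6
ES_E = 2; EF_E = 2+6 = 8
ES_F = 13; EF_F = 13+13 = 26
ES_G = 3; EF_G = 3+16 = 19
ES_H = max(EF_D=6, EF_G=19) = 19; EF_H = 19+14 = 33
ES_I = max(EF_B=3, EF_G=19) = 19; EF_I = 19+2 = 21
ES_J = max(EF_E=8, EF_F=26, EF_H=33, EF_I=21) = 33; EF_J = 33+9 = 42
Expected project duration μ = 42 hours. Critical path: B → G → H → J.

Variance along critical path = 1.778 + 5.444 + 2.778 + 2.778 = 12.778; σ = 3.575 hours.
D = μ + z·σ = 42 + 1.282·3.575 = 46.6 hours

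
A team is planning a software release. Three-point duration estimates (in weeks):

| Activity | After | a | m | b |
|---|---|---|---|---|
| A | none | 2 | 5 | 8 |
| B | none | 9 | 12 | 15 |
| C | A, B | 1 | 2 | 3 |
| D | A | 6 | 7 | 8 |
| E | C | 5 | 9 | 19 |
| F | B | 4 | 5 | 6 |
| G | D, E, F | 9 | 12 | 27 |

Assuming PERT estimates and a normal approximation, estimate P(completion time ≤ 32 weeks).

0.064

te_A = (2 + 4·5 + 8)/6 = 30/6 = 5; σ²_A = ((8−2)/6)² = 1.000
te_B = (9 + 4·12 + 15)/6 = 72/6 = 12; σ²_B = ((15−9)/6)² = 1.000
te_C = (1 + 4·2 + 3)/6 = 12/6 = 2; σ²_C = ((3−1)/6)² = 0.111
te_D = (6 + 4·7 + 8)/6 = 42/6 = 7; σ²_D = ((8−6)/6)² = 0.111
te_E = (5 + 4·9 + 19)/6 = 60/6 = 10; σ²_E = ((19−5)/6)² = 5.444
te_F = (4 + 4·5 + 6)/6 = 30/6 = 5; σ²_F = ((6−4)/6)² = 0.111
te_G = (9 + 4·12 + 27)/6 = 84/6 = 14; σ²_G = ((27−9)/6)² = 9.000

Forward pass:
ES_A = 0; EF_A = 5
ES_B = 0; EF_B = 12
ES_C = max(EF_A=5, EF_B=12) = 12; EF_C = 12+2 = 14
ES_D = 5; EF_D = 5+7 = 12
ES_E = 14; EF_E = 14+10 = 24
ES_F = 12; EF_F = 12+5 = 17
ES_G = max(EF_D=12, EF_E=24, EF_F=17) = 24; EF_G = 24+14 = 38
Expected project duration μ = 38 weeks. Critical path: B → C → E → G.

Variance along critical path = 1.000 + 0.111 + 5.444 + 9.000 = 15.556; σ = √15.556 = 3.944 weeks.
Z = (32 − 38) / 3.944 = -1.521
P(T ≤ 32) = Φ(-1.521) ≈ 0.064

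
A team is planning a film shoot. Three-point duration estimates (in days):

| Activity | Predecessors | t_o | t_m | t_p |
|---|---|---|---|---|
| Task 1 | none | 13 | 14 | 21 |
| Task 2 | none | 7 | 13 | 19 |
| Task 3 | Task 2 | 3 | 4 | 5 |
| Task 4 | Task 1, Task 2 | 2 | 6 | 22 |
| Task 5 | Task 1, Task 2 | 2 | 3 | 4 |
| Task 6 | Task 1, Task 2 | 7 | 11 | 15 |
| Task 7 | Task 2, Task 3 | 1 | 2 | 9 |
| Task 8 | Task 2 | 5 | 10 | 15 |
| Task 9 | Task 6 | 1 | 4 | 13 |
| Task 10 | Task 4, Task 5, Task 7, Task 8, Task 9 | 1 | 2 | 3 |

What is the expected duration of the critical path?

te_Task 1 = (13 + 4·14 + 21)/6 = 90/6 = 15
te_Task 2 = (7 + 4·13 + 19)/6 = 78/6 = 13
te_Task 3 = (3 + 4·4 + 5)/6 = 24/6 = 4
te_Task 4 = (2 + 4·6 + 22)/6 = 48/6 = 8
te_Task 5 = (2 + 4·3 + 4)/6 = 18/6 = 3
te_Task 6 = (7 + 4·11 + 15)/6 = 66/6 = 11
te_Task 7 = (1 + 4·2 + 9)/6 = 18/6 = 3
te_Task 8 = (5 + 4·10 + 15)/6 = 60/6 = 10
te_Task 9 = (1 + 4·4 + 13)/6 = 30/6 = 5
te_Task 10 = (1 + 4·2 + 3)/6 = 12/6 = 2

Forward pass:
ES_Task 1 = 0; EF_Task 1 = 15
ES_Task 2 = 0; EF_Task 2 = 13
ES_Task 3 = 13; EF_Task 3 = 13+4 = 17
ES_Task 4 = max(EF_Task 1=15, EF_Task 2=13) = 15; EF_Task 4 = 15+8 = 23
ES_Task 5 = max(EF_Task 1=15, EF_Task 2=13) = 15; EF_Task 5 = 15+3 = 18
ES_Task 6 = max(EF_Task 1=15, EF_Task 2=13) = 15; EF_Task 6 = 15+11 = 26
ES_Task 7 = max(EF_Task 2=13, EF_Task 3=17) = 17; EF_Task 7 = 17+3 = 20
ES_Task 8 = 13; EF_Task 8 = 13+10 = 23
ES_Task 9 = 26; EF_Task 9 = 26+5 = 31
ES_Task 10 = max(EF_Task 4=23, EF_Task 5=18, EF_Task 7=20, EF_Task 8=23, EF_Task 9=31) = 31; EF_Task 10 = 31+2 = 33
Expected project duration μ = 33 days. Critical path: Task 1 → Task 6 → Task 9 → Task 10.

33 days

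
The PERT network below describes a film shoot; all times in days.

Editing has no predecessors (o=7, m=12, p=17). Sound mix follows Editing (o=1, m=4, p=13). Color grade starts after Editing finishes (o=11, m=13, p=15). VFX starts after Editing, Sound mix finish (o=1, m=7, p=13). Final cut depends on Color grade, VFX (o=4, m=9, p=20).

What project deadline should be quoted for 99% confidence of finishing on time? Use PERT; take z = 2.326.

42.5 days

te_Editing = (7 + 4·12 + 17)/6 = 72/6 = 12; σ²_Editing = ((17−7)/6)² = 2.778
te_Sound mix = (1 + 4·4 + 13)/6 = 30/6 = 5; σ²_Sound mix = ((13−1)/6)² = 4.000
te_Color grade = (11 + 4·13 + 15)/6 = 78/6 = 13; σ²_Color grade = ((15−11)/6)² = 0.444
te_VFX = (1 + 4·7 + 13)/6 = 42/6 = 7; σ²_VFX = ((13−1)/6)² = 4.000
te_Final cut = (4 + 4·9 + 20)/6 = 60/6 = 10; σ²_Final cut = ((20−4)/6)² = 7.111

Forward pass:
ES_Editing = 0; EF_Editing = 12
ES_Sound mix = 12; EF_Sound mix = 12+5 = 17
ES_Color grade = 12; EF_Color grade = 12+13 = 25
ES_VFX = max(EF_Editing=12, EF_Sound mix=17) = 17; EF_VFX = 17+7 = 24
ES_Final cut = max(EF_Color grade=25, EF_VFX=24) = 25; EF_Final cut = 25+10 = 35
Expected project duration μ = 35 days. Critical path: Editing → Color grade → Final cut.

Variance along critical path = 2.778 + 0.444 + 7.111 = 10.333; σ = 3.215 days.
D = μ + z·σ = 35 + 2.326·3.215 = 42.5 days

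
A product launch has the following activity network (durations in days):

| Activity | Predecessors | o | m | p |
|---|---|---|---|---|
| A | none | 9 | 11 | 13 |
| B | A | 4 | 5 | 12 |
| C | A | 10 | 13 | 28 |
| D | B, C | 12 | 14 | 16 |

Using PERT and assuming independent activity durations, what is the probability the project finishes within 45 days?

0.944

te_A = (9 + 4·11 + 13)/6 = 66/6 = 11; σ²_A = ((13−9)/6)² = 0.444
te_B = (4 + 4·5 + 12)/6 = 36/6 = 6; σ²_B = ((12−4)/6)² = 1.778
te_C = (10 + 4·13 + 28)/6 = 90/6 = 15; σ²_C = ((28−10)/6)² = 9.000
te_D = (12 + 4·14 + 16)/6 = 84/6 = 14; σ²_D = ((16−12)/6)² = 0.444

Forward pass:
ES_A = 0; EF_A = 11
ES_B = 11; EF_B = 11+6 = 17
ES_C = 11; EF_C = 11+15 = 26
ES_D = max(EF_B=17, EF_C=26) = 26; EF_D = 26+14 = 40
Expected project duration μ = 40 days. Critical path: A → C → D.

Variance along critical path = 0.444 + 9.000 + 0.444 = 9.889; σ = √9.889 = 3.145 days.
Z = (45 − 40) / 3.145 = 1.590
P(T ≤ 45) = Φ(1.590) ≈ 0.944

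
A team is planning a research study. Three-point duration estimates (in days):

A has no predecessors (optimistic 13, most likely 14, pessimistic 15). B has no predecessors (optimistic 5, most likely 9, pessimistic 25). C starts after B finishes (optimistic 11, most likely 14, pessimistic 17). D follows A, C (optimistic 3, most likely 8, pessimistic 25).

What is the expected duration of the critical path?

35 days

te_A = (13 + 4·14 + 15)/6 = 84/6 = 14
te_B = (5 + 4·9 + 25)/6 = 66/6 = 11
te_C = (11 + 4·14 + 17)/6 = 84/6 = 14
te_D = (3 + 4·8 + 25)/6 = 60/6 = 10

Forward pass:
ES_A = 0; EF_A = 14
ES_B = 0; EF_B = 11
ES_C = 11; EF_C = 11+14 = 25
ES_D = max(EF_A=14, EF_C=25) = 25; EF_D = 25+10 = 35
Expected project duration μ = 35 days. Critical path: B → C → D.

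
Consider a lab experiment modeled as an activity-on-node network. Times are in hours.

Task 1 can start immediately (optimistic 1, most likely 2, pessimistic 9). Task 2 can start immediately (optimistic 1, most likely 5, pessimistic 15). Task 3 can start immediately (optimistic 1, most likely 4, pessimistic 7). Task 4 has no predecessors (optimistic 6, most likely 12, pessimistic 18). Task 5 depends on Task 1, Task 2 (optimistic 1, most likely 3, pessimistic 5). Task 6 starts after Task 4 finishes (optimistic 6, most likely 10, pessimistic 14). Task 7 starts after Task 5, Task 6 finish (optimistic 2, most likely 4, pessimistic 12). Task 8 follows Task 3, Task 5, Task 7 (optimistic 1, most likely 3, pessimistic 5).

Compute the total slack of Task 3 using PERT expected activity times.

23 hours

te_Task 1 = (1 + 4·2 + 9)/6 = 18/6 = 3
te_Task 2 = (1 + 4·5 + 15)/6 = 36/6 = 6
te_Task 3 = (1 + 4·4 + 7)/6 = 24/6 = 4
te_Task 4 = (6 + 4·12 + 18)/6 = 72/6 = 12
te_Task 5 = (1 + 4·3 + 5)/6 = 18/6 = 3
te_Task 6 = (6 + 4·10 + 14)/6 = 60/6 = 10
te_Task 7 = (2 + 4·4 + 12)/6 = 30/6 = 5
te_Task 8 = (1 + 4·3 + 5)/6 = 18/6 = 3

Forward pass:
ES_Task 1 = 0; EF_Task 1 = 3
ES_Task 2 = 0; EF_Task 2 = 6
ES_Task 3 = 0; EF_Task 3 = 4
ES_Task 4 = 0; EF_Task 4 = 12
ES_Task 5 = max(EF_Task 1=3, EF_Task 2=6) = 6; EF_Task 5 = 6+3 = 9
ES_Task 6 = 12; EF_Task 6 = 12+10 = 22
ES_Task 7 = max(EF_Task 5=9, EF_Task 6=22) = 22; EF_Task 7 = 22+5 = 27
ES_Task 8 = max(EF_Task 3=4, EF_Task 5=9, EF_Task 7=27) = 27; EF_Task 8 = 27+3 = 30
Expected project duration μ = 30 hours. Critical path: Task 4 → Task 6 → Task 7 → Task 8.

Backward pass:
LF_Task 8 = 30; LS_Task 8 = 30−3 = 27
LF_Task 7 = LS_Task 8 = 27; LS_Task 7 = 27−5 = 22
LF_Task 6 = LS_Task 7 = 22; LS_Task 6 = 22−10 = 12
LF_Task 5 = min(LS_Task 7=22, LS_Task 8=27) = 22; LS_Task 5 = 22−3 = 19
LF_Task 4 = LS_Task 6 = 12; LS_Task 4 = 12−12 = 0
LF_Task 3 = LS_Task 8 = 27; LS_Task 3 = 27−4 = 23
LF_Task 2 = LS_Task 5 = 19; LS_Task 2 = 19−6 = 13
LF_Task 1 = LS_Task 5 = 19; LS_Task 1 = 19−3 = 16
Slack_Task 3 = LS_Task 3 − ES_Task 3 = 23 − 0 = 23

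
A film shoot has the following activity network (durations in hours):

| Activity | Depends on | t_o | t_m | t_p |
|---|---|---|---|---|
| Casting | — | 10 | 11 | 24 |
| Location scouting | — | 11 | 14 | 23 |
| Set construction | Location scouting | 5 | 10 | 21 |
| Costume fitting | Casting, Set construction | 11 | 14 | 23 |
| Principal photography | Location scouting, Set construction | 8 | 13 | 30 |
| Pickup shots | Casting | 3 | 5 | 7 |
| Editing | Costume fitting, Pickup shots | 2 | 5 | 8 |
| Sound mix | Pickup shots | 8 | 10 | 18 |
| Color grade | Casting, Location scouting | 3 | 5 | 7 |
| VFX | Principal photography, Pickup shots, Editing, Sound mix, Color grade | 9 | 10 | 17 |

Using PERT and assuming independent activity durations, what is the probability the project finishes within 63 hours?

0.922

te_Casting = (10 + 4·11 + 24)/6 = 78/6 = 13; σ²_Casting = ((24−10)/6)² = 5.444
te_Location scouting = (11 + 4·14 + 23)/6 = 90/6 = 15; σ²_Location scouting = ((23−11)/6)² = 4.000
te_Set construction = (5 + 4·10 + 21)/6 = 66/6 = 11; σ²_Set construction = ((21−5)/6)² = 7.111
te_Costume fitting = (11 + 4·14 + 23)/6 = 90/6 = 15; σ²_Costume fitting = ((23−11)/6)² = 4.000
te_Principal photography = (8 + 4·13 + 30)/6 = 90/6 = 15; σ²_Principal photography = ((30−8)/6)² = 13.444
te_Pickup shots = (3 + 4·5 + 7)/6 = 30/6 = 5; σ²_Pickup shots = ((7−3)/6)² = 0.444
te_Editing = (2 + 4·5 + 8)/6 = 30/6 = 5; σ²_Editing = ((8−2)/6)² = 1.000
te_Sound mix = (8 + 4·10 + 18)/6 = 66/6 = 11; σ²_Sound mix = ((18−8)/6)² = 2.778
te_Color grade = (3 + 4·5 + 7)/6 = 30/6 = 5; σ²_Color grade = ((7−3)/6)² = 0.444
te_VFX = (9 + 4·10 + 17)/6 = 66/6 = 11; σ²_VFX = ((17−9)/6)² = 1.778

Forward pass:
ES_Casting = 0; EF_Casting = 13
ES_Location scouting = 0; EF_Location scouting = 15
ES_Set construction = 15; EF_Set construction = 15+11 = 26
ES_Costume fitting = max(EF_Casting=13, EF_Set construction=26) = 26; EF_Costume fitting = 26+15 = 41
ES_Principal photography = max(EF_Location scouting=15, EF_Set construction=26) = 26; EF_Principal photography = 26+15 = 41
ES_Pickup shots = 13; EF_Pickup shots = 13+5 = 18
ES_Editing = max(EF_Costume fitting=41, EF_Pickup shots=18) = 41; EF_Editing = 41+5 = 46
ES_Sound mix = 18; EF_Sound mix = 18+11 = 29
ES_Color grade = max(EF_Casting=13, EF_Location scouting=15) = 15; EF_Color grade = 15+5 = 20
ES_VFX = max(EF_Principal photography=41, EF_Pickup shots=18, EF_Editing=46, EF_Sound mix=29, EF_Color grade=20) = 46; EF_VFX = 46+11 = 57
Expected project duration μ = 57 hours. Critical path: Location scouting → Set construction → Costume fitting → Editing → VFX.

Variance along critical path = 4.000 + 7.111 + 4.000 + 1.000 + 1.778 = 17.889; σ = √17.889 = 4.230 hours.
Z = (63 − 57) / 4.230 = 1.419
P(T ≤ 63) = Φ(1.419) ≈ 0.922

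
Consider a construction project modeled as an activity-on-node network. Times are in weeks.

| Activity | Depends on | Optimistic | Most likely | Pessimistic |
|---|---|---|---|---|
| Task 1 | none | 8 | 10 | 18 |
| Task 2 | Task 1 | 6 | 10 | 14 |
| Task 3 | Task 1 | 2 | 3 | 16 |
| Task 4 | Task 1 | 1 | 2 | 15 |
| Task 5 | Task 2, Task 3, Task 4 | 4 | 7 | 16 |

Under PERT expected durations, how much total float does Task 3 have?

te_Task 1 = (8 + 4·10 + 18)/6 = 66/6 = 11
te_Task 2 = (6 + 4·10 + 14)/6 = 60/6 = 10
te_Task 3 = (2 + 4·3 + 16)/6 = 30/6 = 5
te_Task 4 = (1 + 4·2 + 15)/6 = 24/6 = 4
te_Task 5 = (4 + 4·7 + 16)/6 = 48/6 = 8

Forward pass:
ES_Task 1 = 0; EF_Task 1 = 11
ES_Task 2 = 11; EF_Task 2 = 11+10 = 21
ES_Task 3 = 11; EF_Task 3 = 11+5 = 16
ES_Task 4 = 11; EF_Task 4 = 11+4 = 15
ES_Task 5 = max(EF_Task 2=21, EF_Task 3=16, EF_Task 4=15) = 21; EF_Task 5 = 21+8 = 29
Expected project duration μ = 29 weeks. Critical path: Task 1 → Task 2 → Task 5.

Backward pass:
LF_Task 5 = 29; LS_Task 5 = 29−8 = 21
LF_Task 4 = LS_Task 5 = 21; LS_Task 4 = 21−4 = 17
LF_Task 3 = LS_Task 5 = 21; LS_Task 3 = 21−5 = 16
LF_Task 2 = LS_Task 5 = 21; LS_Task 2 = 21−10 = 11
LF_Task 1 = min(LS_Task 2=11, LS_Task 3=16, LS_Task 4=17) = 11; LS_Task 1 = 11−11 = 0
Slack_Task 3 = LS_Task 3 − ES_Task 3 = 16 − 11 = 5

5 weeks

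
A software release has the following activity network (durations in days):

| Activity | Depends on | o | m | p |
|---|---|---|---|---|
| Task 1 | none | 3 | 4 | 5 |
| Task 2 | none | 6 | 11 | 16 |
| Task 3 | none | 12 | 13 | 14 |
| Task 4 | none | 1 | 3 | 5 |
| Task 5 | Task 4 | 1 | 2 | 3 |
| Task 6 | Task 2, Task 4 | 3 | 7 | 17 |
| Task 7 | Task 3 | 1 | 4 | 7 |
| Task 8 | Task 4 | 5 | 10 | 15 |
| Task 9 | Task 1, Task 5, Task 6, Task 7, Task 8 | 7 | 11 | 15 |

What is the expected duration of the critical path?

30 days

te_Task 1 = (3 + 4·4 + 5)/6 = 24/6 = 4
te_Task 2 = (6 + 4·11 + 16)/6 = 66/6 = 11
te_Task 3 = (12 + 4·13 + 14)/6 = 78/6 = 13
te_Task 4 = (1 + 4·3 + 5)/6 = 18/6 = 3
te_Task 5 = (1 + 4·2 + 3)/6 = 12/6 = 2
te_Task 6 = (3 + 4·7 + 17)/6 = 48/6 = 8
te_Task 7 = (1 + 4·4 + 7)/6 = 24/6 = 4
te_Task 8 = (5 + 4·10 + 15)/6 = 60/6 = 10
te_Task 9 = (7 + 4·11 + 15)/6 = 66/6 = 11

Forward pass:
ES_Task 1 = 0; EF_Task 1 = 4
ES_Task 2 = 0; EF_Task 2 = 11
ES_Task 3 = 0; EF_Task 3 = 13
ES_Task 4 = 0; EF_Task 4 = 3
ES_Task 5 = 3; EF_Task 5 = 3+2 = 5
ES_Task 6 = max(EF_Task 2=11, EF_Task 4=3) = 11; EF_Task 6 = 11+8 = 19
ES_Task 7 = 13; EF_Task 7 = 13+4 = 17
ES_Task 8 = 3; EF_Task 8 = 3+10 = 13
ES_Task 9 = max(EF_Task 1=4, EF_Task 5=5, EF_Task 6=19, EF_Task 7=17, EF_Task 8=13) = 19; EF_Task 9 = 19+11 = 30
Expected project duration μ = 30 days. Critical path: Task 2 → Task 6 → Task 9.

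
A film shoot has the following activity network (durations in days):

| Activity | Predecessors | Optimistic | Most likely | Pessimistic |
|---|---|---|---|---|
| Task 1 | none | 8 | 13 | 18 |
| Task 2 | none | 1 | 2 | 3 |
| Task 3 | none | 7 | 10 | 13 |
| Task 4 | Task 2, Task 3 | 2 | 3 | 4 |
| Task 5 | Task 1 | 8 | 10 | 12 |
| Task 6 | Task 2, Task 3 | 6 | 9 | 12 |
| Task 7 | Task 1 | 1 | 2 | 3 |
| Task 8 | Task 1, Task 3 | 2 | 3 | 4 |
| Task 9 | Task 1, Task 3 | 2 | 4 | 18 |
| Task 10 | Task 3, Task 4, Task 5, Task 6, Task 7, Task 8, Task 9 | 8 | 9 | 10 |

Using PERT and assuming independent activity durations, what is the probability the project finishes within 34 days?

0.863

te_Task 1 = (8 + 4·13 + 18)/6 = 78/6 = 13; σ²_Task 1 = ((18−8)/6)² = 2.778
te_Task 2 = (1 + 4·2 + 3)/6 = 12/6 = 2; σ²_Task 2 = ((3−1)/6)² = 0.111
te_Task 3 = (7 + 4·10 + 13)/6 = 60/6 = 10; σ²_Task 3 = ((13−7)/6)² = 1.000
te_Task 4 = (2 + 4·3 + 4)/6 = 18/6 = 3; σ²_Task 4 = ((4−2)/6)² = 0.111
te_Task 5 = (8 + 4·10 + 12)/6 = 60/6 = 10; σ²_Task 5 = ((12−8)/6)² = 0.444
te_Task 6 = (6 + 4·9 + 12)/6 = 54/6 = 9; σ²_Task 6 = ((12−6)/6)² = 1.000
te_Task 7 = (1 + 4·2 + 3)/6 = 12/6 = 2; σ²_Task 7 = ((3−1)/6)² = 0.111
te_Task 8 = (2 + 4·3 + 4)/6 = 18/6 = 3; σ²_Task 8 = ((4−2)/6)² = 0.111
te_Task 9 = (2 + 4·4 + 18)/6 = 36/6 = 6; σ²_Task 9 = ((18−2)/6)² = 7.111
te_Task 10 = (8 + 4·9 + 10)/6 = 54/6 = 9; σ²_Task 10 = ((10−8)/6)² = 0.111

Forward pass:
ES_Task 1 = 0; EF_Task 1 = 13
ES_Task 2 = 0; EF_Task 2 = 2
ES_Task 3 = 0; EF_Task 3 = 10
ES_Task 4 = max(EF_Task 2=2, EF_Task 3=10) = 10; EF_Task 4 = 10+3 = 13
ES_Task 5 = 13; EF_Task 5 = 13+10 = 23
ES_Task 6 = max(EF_Task 2=2, EF_Task 3=10) = 10; EF_Task 6 = 10+9 = 19
ES_Task 7 = 13; EF_Task 7 = 13+2 = 15
ES_Task 8 = max(EF_Task 1=13, EF_Task 3=10) = 13; EF_Task 8 = 13+3 = 16
ES_Task 9 = max(EF_Task 1=13, EF_Task 3=10) = 13; EF_Task 9 = 13+6 = 19
ES_Task 10 = max(EF_Task 3=10, EF_Task 4=13, EF_Task 5=23, EF_Task 6=19, EF_Task 7=15, EF_Task 8=16, EF_Task 9=19) = 23; EF_Task 10 = 23+9 = 32
Expected project duration μ = 32 days. Critical path: Task 1 → Task 5 → Task 10.

Variance along critical path = 2.778 + 0.444 + 0.111 = 3.333; σ = √3.333 = 1.826 days.
Z = (34 − 32) / 1.826 = 1.095
P(T ≤ 34) = Φ(1.095) ≈ 0.863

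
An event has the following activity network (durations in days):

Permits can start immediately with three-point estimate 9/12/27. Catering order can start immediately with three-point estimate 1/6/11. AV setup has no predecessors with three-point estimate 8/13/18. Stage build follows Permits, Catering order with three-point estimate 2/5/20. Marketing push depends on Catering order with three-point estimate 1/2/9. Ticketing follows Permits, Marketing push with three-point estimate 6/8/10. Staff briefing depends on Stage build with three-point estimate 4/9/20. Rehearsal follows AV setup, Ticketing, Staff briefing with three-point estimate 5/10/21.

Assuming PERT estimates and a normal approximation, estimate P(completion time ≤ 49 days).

te_Permits = (9 + 4·12 + 27)/6 = 84/6 = 14; σ²_Permits = ((27−9)/6)² = 9.000
te_Catering order = (1 + 4·6 + 11)/6 = 36/6 = 6; σ²_Catering order = ((11−1)/6)² = 2.778
te_AV setup = (8 + 4·13 + 18)/6 = 78/6 = 13; σ²_AV setup = ((18−8)/6)² = 2.778
te_Stage build = (2 + 4·5 + 20)/6 = 42/6 = 7; σ²_Stage build = ((20−2)/6)² = 9.000
te_Marketing push = (1 + 4·2 + 9)/6 = 18/6 = 3; σ²_Marketing push = ((9−1)/6)² = 1.778
te_Ticketing = (6 + 4·8 + 10)/6 = 48/6 = 8; σ²_Ticketing = ((10−6)/6)² = 0.444
te_Staff briefing = (4 + 4·9 + 20)/6 = 60/6 = 10; σ²_Staff briefing = ((20−4)/6)² = 7.111
te_Rehearsal = (5 + 4·10 + 21)/6 = 66/6 = 11; σ²_Rehearsal = ((21−5)/6)² = 7.111

Forward pass:
ES_Permits = 0; EF_Permits = 14
ES_Catering order = 0; EF_Catering order = 6
ES_AV setup = 0; EF_AV setup = 13
ES_Stage build = max(EF_Permits=14, EF_Catering order=6) = 14; EF_Stage build = 14+7 = 21
ES_Marketing push = 6; EF_Marketing push = 6+3 = 9
ES_Ticketing = max(EF_Permits=14, EF_Marketing push=9) = 14; EF_Ticketing = 14+8 = 22
ES_Staff briefing = 21; EF_Staff briefing = 21+10 = 31
ES_Rehearsal = max(EF_AV setup=13, EF_Ticketing=22, EF_Staff briefing=31) = 31; EF_Rehearsal = 31+11 = 42
Expected project duration μ = 42 days. Critical path: Permits → Stage build → Staff briefing → Rehearsal.

Variance along critical path = 9.000 + 9.000 + 7.111 + 7.111 = 32.222; σ = √32.222 = 5.676 days.
Z = (49 − 42) / 5.676 = 1.233
P(T ≤ 49) = Φ(1.233) ≈ 0.891

0.891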